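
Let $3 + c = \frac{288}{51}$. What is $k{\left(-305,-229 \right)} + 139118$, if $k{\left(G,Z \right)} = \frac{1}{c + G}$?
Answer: $\frac{715066503}{5140} \approx 1.3912 \cdot 10^{5}$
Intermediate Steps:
$c = \frac{45}{17}$ ($c = -3 + \frac{288}{51} = -3 + 288 \cdot \frac{1}{51} = -3 + \frac{96}{17} = \frac{45}{17} \approx 2.6471$)
$k{\left(G,Z \right)} = \frac{1}{\frac{45}{17} + G}$
$k{\left(-305,-229 \right)} + 139118 = \frac{17}{45 + 17 \left(-305\right)} + 139118 = \frac{17}{45 - 5185} + 139118 = \frac{17}{-5140} + 139118 = 17 \left(- \frac{1}{5140}\right) + 139118 = - \frac{17}{5140} + 139118 = \frac{715066503}{5140}$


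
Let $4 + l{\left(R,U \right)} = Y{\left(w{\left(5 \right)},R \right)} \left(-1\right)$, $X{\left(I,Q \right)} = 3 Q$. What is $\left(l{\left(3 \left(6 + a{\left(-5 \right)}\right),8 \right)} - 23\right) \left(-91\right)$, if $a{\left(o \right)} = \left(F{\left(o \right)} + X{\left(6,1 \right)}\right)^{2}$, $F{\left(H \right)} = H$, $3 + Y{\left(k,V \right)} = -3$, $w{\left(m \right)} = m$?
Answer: $1911$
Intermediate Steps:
$Y{\left(k,V \right)} = -6$ ($Y{\left(k,V \right)} = -3 - 3 = -6$)
$a{\left(o \right)} = \left(3 + o\right)^{2}$ ($a{\left(o \right)} = \left(o + 3 \cdot 1\right)^{2} = \left(o + 3\right)^{2} = \left(3 + o\right)^{2}$)
$l{\left(R,U \right)} = 2$ ($l{\left(R,U \right)} = -4 - -6 = -4 + 6 = 2$)
$\left(l{\left(3 \left(6 + a{\left(-5 \right)}\right),8 \right)} - 23\right) \left(-91\right) = \left(2 - 23\right) \left(-91\right) = \left(-21\right) \left(-91\right) = 1911$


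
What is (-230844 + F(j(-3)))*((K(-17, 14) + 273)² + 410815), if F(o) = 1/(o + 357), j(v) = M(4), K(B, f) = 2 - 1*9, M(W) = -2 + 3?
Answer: -39798063299221/358 ≈ -1.1117e+11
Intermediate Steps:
M(W) = 1
K(B, f) = -7 (K(B, f) = 2 - 9 = -7)
j(v) = 1
F(o) = 1/(357 + o)
(-230844 + F(j(-3)))*((K(-17, 14) + 273)² + 410815) = (-230844 + 1/(357 + 1))*((-7 + 273)² + 410815) = (-230844 + 1/358)*(266² + 410815) = (-230844 + 1/358)*(70756 + 410815) = -82642151/358*481571 = -39798063299221/358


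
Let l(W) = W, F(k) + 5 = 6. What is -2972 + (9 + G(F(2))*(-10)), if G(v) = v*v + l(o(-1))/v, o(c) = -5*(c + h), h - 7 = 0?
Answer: -2673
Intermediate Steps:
h = 7 (h = 7 + 0 = 7)
F(k) = 1 (F(k) = -5 + 6 = 1)
o(c) = -35 - 5*c (o(c) = -5*(c + 7) = -5*(7 + c) = -35 - 5*c)
G(v) = v² - 30/v (G(v) = v*v + (-35 - 5*(-1))/v = v² + (-35 + 5)/v = v² - 30/v)
-2972 + (9 + G(F(2))*(-10)) = -2972 + (9 + ((-30 + 1³)/1)*(-10)) = -2972 + (9 + (1*(-30 + 1))*(-10)) = -2972 + (9 + (1*(-29))*(-10)) = -2972 + (9 - 29*(-10)) = -2972 + (9 + 290) = -2972 + 299 = -2673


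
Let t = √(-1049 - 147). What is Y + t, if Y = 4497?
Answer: 4497 + 2*I*√299 ≈ 4497.0 + 34.583*I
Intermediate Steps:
t = 2*I*√299 (t = √(-1196) = 2*I*√299 ≈ 34.583*I)
Y + t = 4497 + 2*I*√299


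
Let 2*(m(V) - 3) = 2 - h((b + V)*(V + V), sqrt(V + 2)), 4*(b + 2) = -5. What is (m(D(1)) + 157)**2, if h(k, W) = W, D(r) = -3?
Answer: (322 - I)**2/4 ≈ 25921.0 - 161.0*I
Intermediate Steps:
b = -13/4 (b = -2 + (1/4)*(-5) = -2 - 5/4 = -13/4 ≈ -3.2500)
m(V) = 4 - sqrt(2 + V)/2 (m(V) = 3 + (2 - sqrt(V + 2))/2 = 3 + (2 - sqrt(2 + V))/2 = 3 + (1 - sqrt(2 + V)/2) = 4 - sqrt(2 + V)/2)
(m(D(1)) + 157)**2 = ((4 - sqrt(2 - 3)/2) + 157)**2 = ((4 - I/2) + 157)**2 = (161 - I/2)**2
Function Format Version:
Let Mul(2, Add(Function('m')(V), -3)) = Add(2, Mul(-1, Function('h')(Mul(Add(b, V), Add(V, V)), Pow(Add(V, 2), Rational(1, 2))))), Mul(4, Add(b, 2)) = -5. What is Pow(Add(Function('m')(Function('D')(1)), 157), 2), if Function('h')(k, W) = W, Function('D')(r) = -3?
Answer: Mul(Rational(1, 4), Pow(Add(322, Mul(-1, I)), 2)) ≈ Add(25921., Mul(-161.00, I))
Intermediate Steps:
b = Rational(-13, 4) (b = Add(-2, Mul(Rational(1, 4), -5)) = Add(-2, Rational(-5, 4)) = Rational(-13, 4) ≈ -3.2500)
Function('m')(V) = Add(4, Mul(Rational(-1, 2), Pow(Add(2, V), Rational(1, 2)))) (Function('m')(V) = Add(3, Mul(Rational(1, 2), Add(2, Mul(-1, Pow(Add(V, 2), Rational(1, 2)))))) = Add(3, Mul(Rational(1, 2), Add(2, Mul(-1, Pow(Add(2, V), Rational(1, 2)))))) = Add(3, Add(1, Mul(Rational(-1, 2), Pow(Add(2, V), Rational(1, 2))))) = Add(4, Mul(Rational(-1, 2), Pow(Add(2, V), Rational(1, 2)))))
Pow(Add(Function('m')(Function('D')(1)), 157), 2) = Pow(Add(Add(4, Mul(Rational(-1, 2), Pow(Add(2, -3), Rational(1, 2)))), 157), 2) = Pow(Add(Add(4, Mul(Rational(-1, 2), Pow(-1, Rational(1, 2)))), 157), 2) = Pow(Add(Add(4, Mul(Rational(-1, 2), I)), 157), 2) = Pow(Add(161, Mul(Rational(-1, 2), I)), 2)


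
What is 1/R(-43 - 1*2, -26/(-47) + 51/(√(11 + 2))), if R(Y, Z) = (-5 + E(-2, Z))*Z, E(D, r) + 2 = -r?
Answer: -168442406483/23562753104164 + 26226001269*√13/23562753104164 ≈ -0.0031356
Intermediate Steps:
E(D, r) = -2 - r
R(Y, Z) = Z*(-7 - Z) (R(Y, Z) = (-5 + (-2 - Z))*Z = (-7 - Z)*Z = Z*(-7 - Z))
1/R(-43 - 1*2, -26/(-47) + 51/(√(11 + 2))) = 1/(-(-26/(-47) + 51/(√(11 + 2)))*(7 + (-26/(-47) + 51/(√(11 + 2))))) = 1/(-(-26*(-1/47) + 51/(√13))*(7 + (-26*(-1/47) + 51/(√13)))) = 1/(-(26/47 + 51*(√13/13))*(7 + (26/47 + 51*(√13/13)))) = 1/(-(26/47 + 51*√13/13)*(7 + (26/47 + 51*√13/13))) = 1/(-(26/47 + 51*√13/13)*(355/47 + 51*√13/13)) = -1/((26/47 + 51*√13/13)*(355/47 + 51*√13/13))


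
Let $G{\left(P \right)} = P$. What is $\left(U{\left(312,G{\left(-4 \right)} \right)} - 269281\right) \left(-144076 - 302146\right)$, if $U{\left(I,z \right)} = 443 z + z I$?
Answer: $121506696822$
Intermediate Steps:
$U{\left(I,z \right)} = 443 z + I z$
$\left(U{\left(312,G{\left(-4 \right)} \right)} - 269281\right) \left(-144076 - 302146\right) = \left(- 4 \left(443 + 312\right) - 269281\right) \left(-144076 - 302146\right) = \left(\left(-4\right) 755 - 269281\right) \left(-446222\right) = \left(-3020 - 269281\right) \left(-446222\right) = \left(-272301\right) \left(-446222\right) = 121506696822$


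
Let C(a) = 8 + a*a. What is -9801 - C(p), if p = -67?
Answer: -14298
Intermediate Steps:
C(a) = 8 + a**2
-9801 - C(p) = -9801 - (8 + (-67)**2) = -9801 - (8 + 4489) = -9801 - 1*4497 = -9801 - 4497 = -14298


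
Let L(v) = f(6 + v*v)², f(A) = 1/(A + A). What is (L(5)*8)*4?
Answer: 8/961 ≈ 0.0083247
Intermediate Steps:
f(A) = 1/(2*A)
L(v) = 1/(4*(6 + v²)²) (L(v) = (1/(2*(6 + v*v)))² = (1/(2*(6 + v²)))² = 1/(4*(6 + v²)²))
(L(5)*8)*4 = ((1/(4*(6 + 5²)²))*8)*4 = ((1/(4*(6 + 25)²))*8)*4 = (((¼)/31²)*8)*4 = (((¼)*(1/961))*8)*4 = ((1/3844)*8)*4 = (2/961)*4 = 8/961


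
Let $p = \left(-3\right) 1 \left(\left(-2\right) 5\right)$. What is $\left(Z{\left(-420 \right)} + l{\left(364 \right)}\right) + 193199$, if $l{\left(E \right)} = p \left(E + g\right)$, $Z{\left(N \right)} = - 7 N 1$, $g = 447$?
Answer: $220469$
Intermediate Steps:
$Z{\left(N \right)} = - 7 N$
$p = 30$ ($p = \left(-3\right) \left(-10\right) = 30$)
$l{\left(E \right)} = 13410 + 30 E$ ($l{\left(E \right)} = 30 \left(E + 447\right) = 30 \left(447 + E\right) = 13410 + 30 E$)
$\left(Z{\left(-420 \right)} + l{\left(364 \right)}\right) + 193199 = \left(\left(-7\right) \left(-420\right) + \left(13410 + 30 \cdot 364\right)\right) + 193199 = \left(2940 + \left(13410 + 10920\right)\right) + 193199 = \left(2940 + 24330\right) + 193199 = 27270 + 193199 = 220469$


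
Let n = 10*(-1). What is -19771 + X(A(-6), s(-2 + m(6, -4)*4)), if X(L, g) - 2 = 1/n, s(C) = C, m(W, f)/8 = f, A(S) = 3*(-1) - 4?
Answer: -197691/10 ≈ -19769.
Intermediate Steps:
A(S) = -7 (A(S) = -3 - 4 = -7)
m(W, f) = 8*f
n = -10
X(L, g) = 19/10 (X(L, g) = 2 + 1/(-10) = 2 - ⅒ = 19/10)
-19771 + X(A(-6), s(-2 + m(6, -4)*4)) = -19771 + 19/10 = -197691/10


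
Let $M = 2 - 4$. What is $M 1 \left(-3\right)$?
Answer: $6$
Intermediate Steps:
$M = -2$ ($M = 2 - 4 = -2$)
$M 1 \left(-3\right) = \left(-2\right) 1 \left(-3\right) = \left(-2\right) \left(-3\right) = 6$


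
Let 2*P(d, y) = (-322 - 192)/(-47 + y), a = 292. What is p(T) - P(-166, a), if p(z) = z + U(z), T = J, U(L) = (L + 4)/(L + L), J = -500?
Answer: -3053037/6125 ≈ -498.46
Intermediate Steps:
U(L) = (4 + L)/(2*L) (U(L) = (4 + L)/((2*L)) = (4 + L)*(1/(2*L)) = (4 + L)/(2*L))
P(d, y) = -257/(-47 + y) (P(d, y) = ((-322 - 192)/(-47 + y))/2 = (-514/(-47 + y))/2 = -257/(-47 + y))
T = -500
p(z) = z + (4 + z)/(2*z)
p(T) - P(-166, a) = (½ - 500 + 2/(-500)) - (-257)/(-47 + 292) = (½ - 500 + 2*(-1/500)) - (-257)/245 = (½ - 500 - 1/250) - (-257)/245 = -62438/125 - 1*(-257/245) = -62438/125 + 257/245 = -3053037/6125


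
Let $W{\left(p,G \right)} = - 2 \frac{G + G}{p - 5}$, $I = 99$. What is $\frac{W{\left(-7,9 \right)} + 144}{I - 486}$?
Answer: $- \frac{49}{129} \approx -0.37985$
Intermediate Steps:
$W{\left(p,G \right)} = - \frac{4 G}{-5 + p}$ ($W{\left(p,G \right)} = - 2 \frac{2 G}{-5 + p} = - \frac{4 G}{-5 + p}$)
$\frac{W{\left(-7,9 \right)} + 144}{I - 486} = \frac{\left(-4\right) 9 \frac{1}{-5 - 7} + 144}{99 - 486} = \frac{\left(-4\right) 9 \frac{1}{-12} + 144}{-387} = \left(\left(-4\right) 9 \left(- \frac{1}{12}\right) + 144\right) \left(- \frac{1}{387}\right) = \left(3 + 144\right) \left(- \frac{1}{387}\right) = 147 \left(- \frac{1}{387}\right) = - \frac{49}{129}$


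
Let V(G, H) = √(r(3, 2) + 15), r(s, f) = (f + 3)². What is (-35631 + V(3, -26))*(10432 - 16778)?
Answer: 226114326 - 12692*√10 ≈ 2.2607e+8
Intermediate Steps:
r(s, f) = (3 + f)²
V(G, H) = 2*√10 (V(G, H) = √((3 + 2)² + 15) = √(5² + 15) = √(25 + 15) = √40 = 2*√10)
(-35631 + V(3, -26))*(10432 - 16778) = (-35631 + 2*√10)*(10432 - 16778) = (-35631 + 2*√10)*(-6346) = 226114326 - 12692*√10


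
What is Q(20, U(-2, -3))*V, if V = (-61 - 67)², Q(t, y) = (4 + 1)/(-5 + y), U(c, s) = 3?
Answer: -40960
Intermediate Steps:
Q(t, y) = 5/(-5 + y)
V = 16384 (V = (-128)² = 16384)
Q(20, U(-2, -3))*V = (5/(-5 + 3))*16384 = (5/(-2))*16384 = (5*(-½))*16384 = -5/2*16384 = -40960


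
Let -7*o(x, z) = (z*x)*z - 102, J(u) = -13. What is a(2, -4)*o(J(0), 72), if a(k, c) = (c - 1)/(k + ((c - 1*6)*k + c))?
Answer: 24105/11 ≈ 2191.4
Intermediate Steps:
o(x, z) = 102/7 - x*z²/7 (o(x, z) = -((z*x)*z - 102)/7 = -((x*z)*z - 102)/7 = -(x*z² - 102)/7 = -(-102 + x*z²)/7 = 102/7 - x*z²/7)
a(k, c) = (-1 + c)/(c + k + k*(-6 + c)) (a(k, c) = (-1 + c)/(k + ((c - 6)*k + c)) = (-1 + c)/(k + ((-6 + c)*k + c)) = (-1 + c)/(k + (k*(-6 + c) + c)) = (-1 + c)/(k + (c + k*(-6 + c))) = (-1 + c)/(c + k + k*(-6 + c)))
a(2, -4)*o(J(0), 72) = ((-1 - 4)/(-4 - 5*2 - 4*2))*(102/7 - ⅐*(-13)*72²) = (-5/(-4 - 10 - 8))*(102/7 - ⅐*(-13)*5184) = (-5/(-22))*(102/7 + 67392/7) = -1/22*(-5)*9642 = (5/22)*9642 = 24105/11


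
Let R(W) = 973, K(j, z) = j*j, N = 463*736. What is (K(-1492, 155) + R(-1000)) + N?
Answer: 2567805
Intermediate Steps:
N = 340768
K(j, z) = j²
(K(-1492, 155) + R(-1000)) + N = ((-1492)² + 973) + 340768 = (2226064 + 973) + 340768 = 2227037 + 340768 = 2567805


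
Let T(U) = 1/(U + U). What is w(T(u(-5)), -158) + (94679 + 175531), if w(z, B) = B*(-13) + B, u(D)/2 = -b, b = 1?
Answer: 272106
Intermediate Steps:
u(D) = -2 (u(D) = 2*(-1*1) = 2*(-1) = -2)
T(U) = 1/(2*U)
w(z, B) = -12*B (w(z, B) = -13*B + B = -12*B)
w(T(u(-5)), -158) + (94679 + 175531) = -12*(-158) + (94679 + 175531) = 1896 + 270210 = 272106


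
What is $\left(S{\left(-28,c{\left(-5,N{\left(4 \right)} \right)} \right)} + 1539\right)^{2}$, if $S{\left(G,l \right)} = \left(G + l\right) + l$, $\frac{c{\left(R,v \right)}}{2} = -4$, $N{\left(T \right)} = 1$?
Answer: $2235025$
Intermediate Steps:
$c{\left(R,v \right)} = -8$ ($c{\left(R,v \right)} = 2 \left(-4\right) = -8$)
$S{\left(G,l \right)} = G + 2 l$
$\left(S{\left(-28,c{\left(-5,N{\left(4 \right)} \right)} \right)} + 1539\right)^{2} = \left(\left(-28 + 2 \left(-8\right)\right) + 1539\right)^{2} = \left(\left(-28 - 16\right) + 1539\right)^{2} = \left(-44 + 1539\right)^{2} = 1495^{2} = 2235025$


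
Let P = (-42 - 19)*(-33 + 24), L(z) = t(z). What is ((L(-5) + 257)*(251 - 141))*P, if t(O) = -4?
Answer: 15278670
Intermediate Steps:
L(z) = -4
P = 549 (P = -61*(-9) = 549)
((L(-5) + 257)*(251 - 141))*P = ((-4 + 257)*(251 - 141))*549 = (253*110)*549 = 27830*549 = 15278670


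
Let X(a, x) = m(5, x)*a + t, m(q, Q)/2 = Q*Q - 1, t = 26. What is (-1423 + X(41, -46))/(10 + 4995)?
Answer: 172033/5005 ≈ 34.372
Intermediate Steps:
m(q, Q) = -2 + 2*Q² (m(q, Q) = 2*(Q*Q - 1) = 2*(Q² - 1) = 2*(-1 + Q²) = -2 + 2*Q²)
X(a, x) = 26 + a*(-2 + 2*x²) (X(a, x) = (-2 + 2*x²)*a + 26 = a*(-2 + 2*x²) + 26 = 26 + a*(-2 + 2*x²))
(-1423 + X(41, -46))/(10 + 4995) = (-1423 + (26 + 2*41*(-1 + (-46)²)))/(10 + 4995) = (-1423 + (26 + 2*41*(-1 + 2116)))/5005 = (-1423 + (26 + 2*41*2115))*(1/5005) = (-1423 + (26 + 173430))*(1/5005) = (-1423 + 173456)*(1/5005) = 172033*(1/5005) = 172033/5005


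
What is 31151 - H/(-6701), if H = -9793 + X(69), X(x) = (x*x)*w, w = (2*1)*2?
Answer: 208752102/6701 ≈ 31152.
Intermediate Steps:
w = 4 (w = 2*2 = 4)
X(x) = 4*x² (X(x) = (x*x)*4 = x²*4 = 4*x²)
H = 9251 (H = -9793 + 4*69² = -9793 + 4*4761 = -9793 + 19044 = 9251)
31151 - H/(-6701) = 31151 - 9251/(-6701) = 31151 - 9251*(-1)/6701 = 31151 - 1*(-9251/6701) = 31151 + 9251/6701 = 208752102/6701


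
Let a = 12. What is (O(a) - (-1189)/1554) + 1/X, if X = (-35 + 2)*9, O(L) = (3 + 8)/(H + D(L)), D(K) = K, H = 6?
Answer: 105605/76923 ≈ 1.3729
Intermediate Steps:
O(L) = 11/(6 + L) (O(L) = (3 + 8)/(6 + L) = 11/(6 + L))
X = -297 (X = -33*9 = -297)
(O(a) - (-1189)/1554) + 1/X = (11/(6 + 12) - (-1189)/1554) + 1/(-297) = (11/18 - (-1189)/1554) - 1/297 = (11*(1/18) - 1*(-1189/1554)) - 1/297 = (11/18 + 1189/1554) - 1/297 = 3208/2331 - 1/297 = 105605/76923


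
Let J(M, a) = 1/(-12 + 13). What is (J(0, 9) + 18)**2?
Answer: 361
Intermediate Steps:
J(M, a) = 1 (J(M, a) = 1/1 = 1)
(J(0, 9) + 18)**2 = (1 + 18)**2 = 19**2 = 361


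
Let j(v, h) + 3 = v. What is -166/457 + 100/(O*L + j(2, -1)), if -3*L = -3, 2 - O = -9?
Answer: 4404/457 ≈ 9.6368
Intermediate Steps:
O = 11 (O = 2 - 1*(-9) = 2 + 9 = 11)
L = 1 (L = -⅓*(-3) = 1)
j(v, h) = -3 + v
-166/457 + 100/(O*L + j(2, -1)) = -166/457 + 100/(11*1 + (-3 + 2)) = -166*1/457 + 100/(11 - 1) = -166/457 + 100/10 = -166/457 + 100*(⅒) = -166/457 + 10 = 4404/457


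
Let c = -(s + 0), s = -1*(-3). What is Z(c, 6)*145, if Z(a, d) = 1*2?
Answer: 290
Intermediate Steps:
s = 3
c = -3 (c = -(3 + 0) = -1*3 = -3)
Z(a, d) = 2
Z(c, 6)*145 = 2*145 = 290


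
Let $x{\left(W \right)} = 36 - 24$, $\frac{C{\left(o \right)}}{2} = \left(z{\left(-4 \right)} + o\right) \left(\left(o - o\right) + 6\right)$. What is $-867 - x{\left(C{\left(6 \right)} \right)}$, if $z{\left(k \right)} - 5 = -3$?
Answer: $-879$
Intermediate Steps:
$z{\left(k \right)} = 2$ ($z{\left(k \right)} = 5 - 3 = 2$)
$C{\left(o \right)} = 24 + 12 o$ ($C{\left(o \right)} = 2 \left(2 + o\right) \left(\left(o - o\right) + 6\right) = 2 \left(2 + o\right) \left(0 + 6\right) = 2 \left(2 + o\right) 6 = 2 \left(12 + 6 o\right) = 24 + 12 o$)
$x{\left(W \right)} = 12$
$-867 - x{\left(C{\left(6 \right)} \right)} = -867 - 12 = -879$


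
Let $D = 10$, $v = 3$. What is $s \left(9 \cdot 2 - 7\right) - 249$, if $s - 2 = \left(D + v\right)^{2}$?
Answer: $1632$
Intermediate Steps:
$s = 171$ ($s = 2 + \left(10 + 3\right)^{2} = 2 + 13^{2} = 2 + 169 = 171$)
$s \left(9 \cdot 2 - 7\right) - 249 = 171 \left(9 \cdot 2 - 7\right) - 249 = 171 \left(18 - 7\right) - 249 = 171 \cdot 11 - 249 = 1881 - 249 = 1632$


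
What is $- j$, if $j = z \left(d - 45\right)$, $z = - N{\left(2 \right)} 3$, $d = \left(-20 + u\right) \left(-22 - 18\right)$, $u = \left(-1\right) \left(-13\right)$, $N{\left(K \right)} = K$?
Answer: $1410$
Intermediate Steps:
$u = 13$
$d = 280$ ($d = \left(-20 + 13\right) \left(-22 - 18\right) = \left(-7\right) \left(-40\right) = 280$)
$z = -6$ ($z = - 2 \cdot 3 = \left(-1\right) 6 = -6$)
$j = -1410$ ($j = - 6 \left(280 - 45\right) = \left(-6\right) 235 = -1410$)
$- j = \left(-1\right) \left(-1410\right) = 1410$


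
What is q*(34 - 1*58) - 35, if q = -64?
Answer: 1501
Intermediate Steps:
q*(34 - 1*58) - 35 = -64*(34 - 1*58) - 35 = -64*(34 - 58) - 35 = -64*(-24) - 35 = 1536 - 35 = 1501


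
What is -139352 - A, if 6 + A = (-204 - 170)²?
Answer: -279222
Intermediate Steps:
A = 139870 (A = -6 + (-204 - 170)² = -6 + (-374)² = -6 + 139876 = 139870)
-139352 - A = -139352 - 1*139870 = -139352 - 139870 = -279222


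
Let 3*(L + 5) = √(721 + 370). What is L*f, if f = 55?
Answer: -275 + 55*√1091/3 ≈ 330.56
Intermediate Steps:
L = -5 + √1091/3 (L = -5 + √(721 + 370)/3 = -5 + √1091/3 ≈ 6.0101)
L*f = (-5 + √1091/3)*55 = -275 + 55*√1091/3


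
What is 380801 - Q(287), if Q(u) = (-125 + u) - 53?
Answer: 380692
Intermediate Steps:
Q(u) = -178 + u
380801 - Q(287) = 380801 - (-178 + 287) = 380801 - 1*109 = 380801 - 109 = 380692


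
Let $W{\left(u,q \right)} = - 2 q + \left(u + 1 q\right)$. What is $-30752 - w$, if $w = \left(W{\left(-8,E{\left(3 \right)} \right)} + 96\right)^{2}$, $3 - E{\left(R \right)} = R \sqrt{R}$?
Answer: $-38004 - 510 \sqrt{3} \approx -38887.0$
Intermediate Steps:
$E{\left(R \right)} = 3 - R^{\frac{3}{2}}$ ($E{\left(R \right)} = 3 - R \sqrt{R} = 3 - R^{\frac{3}{2}}$)
$W{\left(u,q \right)} = u - q$ ($W{\left(u,q \right)} = - 2 q + \left(u + q\right) = - 2 q + \left(q + u\right) = u - q$)
$w = \left(85 + 3 \sqrt{3}\right)^{2}$ ($w = \left(\left(-8 - \left(3 - 3^{\frac{3}{2}}\right)\right) + 96\right)^{2} = \left(\left(-8 - \left(3 - 3 \sqrt{3}\right)\right) + 96\right)^{2} = \left(\left(-11 + 3 \sqrt{3}\right) + 96\right)^{2} = \left(85 + 3 \sqrt{3}\right)^{2} \approx 8135.3$)
$-30752 - w = -30752 - \left(7252 + 510 \sqrt{3}\right) = -38004 - 510 \sqrt{3}$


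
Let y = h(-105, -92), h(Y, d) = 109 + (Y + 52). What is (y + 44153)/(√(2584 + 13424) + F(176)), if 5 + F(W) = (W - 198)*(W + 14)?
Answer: -5606505/530249 - 8038*√4002/1590747 ≈ -10.893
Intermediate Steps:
h(Y, d) = 161 + Y (h(Y, d) = 109 + (52 + Y) = 161 + Y)
y = 56 (y = 161 - 105 = 56)
F(W) = -5 + (-198 + W)*(14 + W) (F(W) = -5 + (W - 198)*(W + 14) = -5 + (-198 + W)*(14 + W))
(y + 44153)/(√(2584 + 13424) + F(176)) = (56 + 44153)/(√(2584 + 13424) + (-2777 + 176² - 184*176)) = 44209/(√16008 + (-2777 + 30976 - 32384)) = 44209/(2*√4002 - 4185) = 44209/(-4185 + 2*√4002)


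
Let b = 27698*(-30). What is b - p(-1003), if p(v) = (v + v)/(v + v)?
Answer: -830941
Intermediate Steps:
p(v) = 1 (p(v) = (2*v)/((2*v)) = (2*v)*(1/(2*v)) = 1)
b = -830940
b - p(-1003) = -830940 - 1*1 = -830940 - 1 = -830941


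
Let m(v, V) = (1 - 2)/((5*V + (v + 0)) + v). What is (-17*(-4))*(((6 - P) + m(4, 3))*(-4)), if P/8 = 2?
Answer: 62832/23 ≈ 2731.8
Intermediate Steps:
P = 16 (P = 8*2 = 16)
m(v, V) = -1/(2*v + 5*V) (m(v, V) = -1/((5*V + v) + v) = -1/((v + 5*V) + v) = -1/(2*v + 5*V))
(-17*(-4))*(((6 - P) + m(4, 3))*(-4)) = (-17*(-4))*(((6 - 1*16) - 1/(2*4 + 5*3))*(-4)) = 68*(((6 - 16) - 1/(8 + 15))*(-4)) = 68*((-10 - 1/23)*(-4)) = 68*(-231/23*(-4)) = 68*(924/23) = 62832/23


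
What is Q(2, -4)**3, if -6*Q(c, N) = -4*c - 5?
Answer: 2197/216 ≈ 10.171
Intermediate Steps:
Q(c, N) = 5/6 + 2*c/3 (Q(c, N) = -(-4*c - 5)/6 = -(-5 - 4*c)/6 = 5/6 + 2*c/3)
Q(2, -4)**3 = (5/6 + (2/3)*2)**3 = (5/6 + 4/3)**3 = (13/6)**3 = 2197/216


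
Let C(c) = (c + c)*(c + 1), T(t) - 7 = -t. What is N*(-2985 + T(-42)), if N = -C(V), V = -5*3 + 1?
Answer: 1068704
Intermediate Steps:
V = -14 (V = -15 + 1 = -14)
T(t) = 7 - t
C(c) = 2*c*(1 + c) (C(c) = (2*c)*(1 + c) = 2*c*(1 + c))
N = -364 (N = -2*(-14)*(1 - 14) = -2*(-14)*(-13) = -1*364 = -364)
N*(-2985 + T(-42)) = -364*(-2985 + (7 - 1*(-42))) = -364*(-2985 + (7 + 42)) = -364*(-2985 + 49) = -364*(-2936) = 1068704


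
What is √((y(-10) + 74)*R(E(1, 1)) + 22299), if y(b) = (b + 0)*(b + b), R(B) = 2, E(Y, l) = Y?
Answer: √22847 ≈ 151.15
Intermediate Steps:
y(b) = 2*b² (y(b) = b*(2*b) = 2*b²)
√((y(-10) + 74)*R(E(1, 1)) + 22299) = √((2*(-10)² + 74)*2 + 22299) = √((2*100 + 74)*2 + 22299) = √((200 + 74)*2 + 22299) = √(274*2 + 22299) = √(548 + 22299) = √22847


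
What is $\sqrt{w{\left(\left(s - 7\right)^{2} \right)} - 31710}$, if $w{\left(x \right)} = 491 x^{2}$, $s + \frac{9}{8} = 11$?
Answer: $\frac{\sqrt{7517771}}{64} \approx 42.841$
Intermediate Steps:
$s = \frac{79}{8}$ ($s = - \frac{9}{8} + 11 = \frac{79}{8} \approx 9.875$)
$\sqrt{w{\left(\left(s - 7\right)^{2} \right)} - 31710} = \sqrt{491 \left(\left(\frac{79}{8} - 7\right)^{2}\right)^{2} - 31710} = \sqrt{491 \left(\left(\frac{23}{8}\right)^{2}\right)^{2} - 31710} = \sqrt{491 \left(\frac{529}{64}\right)^{2} - 31710} = \sqrt{491 \cdot \frac{279841}{4096} - 31710} = \sqrt{\frac{137401931}{4096} - 31710} = \sqrt{\frac{7517771}{4096}} = \frac{\sqrt{7517771}}{64}$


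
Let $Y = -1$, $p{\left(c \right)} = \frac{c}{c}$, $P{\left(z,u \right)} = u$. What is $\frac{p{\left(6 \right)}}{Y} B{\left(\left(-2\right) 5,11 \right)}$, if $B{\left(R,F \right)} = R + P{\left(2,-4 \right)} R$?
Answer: $-30$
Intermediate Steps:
$p{\left(c \right)} = 1$
$B{\left(R,F \right)} = - 3 R$ ($B{\left(R,F \right)} = R - 4 R = - 3 R$)
$\frac{p{\left(6 \right)}}{Y} B{\left(\left(-2\right) 5,11 \right)} = 1 \frac{1}{-1} \left(- 3 \left(\left(-2\right) 5\right)\right) = 1 \left(-1\right) \left(\left(-3\right) \left(-10\right)\right) = \left(-1\right) 30 = -30$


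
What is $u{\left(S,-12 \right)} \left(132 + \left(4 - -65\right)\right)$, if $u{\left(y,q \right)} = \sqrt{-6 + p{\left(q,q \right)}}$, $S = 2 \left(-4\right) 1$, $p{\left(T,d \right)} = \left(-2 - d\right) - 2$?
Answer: $201 \sqrt{2} \approx 284.26$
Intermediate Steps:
$p{\left(T,d \right)} = -4 - d$
$S = -8$ ($S = \left(-8\right) 1 = -8$)
$u{\left(y,q \right)} = \sqrt{-10 - q}$ ($u{\left(y,q \right)} = \sqrt{-6 - \left(4 + q\right)} = \sqrt{-10 - q}$)
$u{\left(S,-12 \right)} \left(132 + \left(4 - -65\right)\right) = \sqrt{-10 - -12} \left(132 + \left(4 - -65\right)\right) = \sqrt{-10 + 12} \left(132 + \left(4 + 65\right)\right) = \sqrt{2} \left(132 + 69\right) = \sqrt{2} \cdot 201 = 201 \sqrt{2}$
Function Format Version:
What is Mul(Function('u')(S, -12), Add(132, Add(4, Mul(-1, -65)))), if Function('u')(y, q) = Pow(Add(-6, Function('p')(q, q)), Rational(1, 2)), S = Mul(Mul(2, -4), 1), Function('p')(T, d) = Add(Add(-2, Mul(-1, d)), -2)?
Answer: Mul(201, Pow(2, Rational(1, 2))) ≈ 284.26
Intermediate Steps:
Function('p')(T, d) = Add(-4, Mul(-1, d))
S = -8 (S = Mul(-8, 1) = -8)
Function('u')(y, q) = Pow(Add(-10, Mul(-1, q)), Rational(1, 2)) (Function('u')(y, q) = Pow(Add(-6, Add(-4, Mul(-1, q))), Rational(1, 2)) = Pow(Add(-10, Mul(-1, q)), Rational(1, 2)))
Mul(Function('u')(S, -12), Add(132, Add(4, Mul(-1, -65)))) = Mul(Pow(Add(-10, Mul(-1, -12)), Rational(1, 2)), Add(132, Add(4, Mul(-1, -65)))) = Mul(Pow(Add(-10, 12), Rational(1, 2)), Add(132, Add(4, 65))) = Mul(Pow(2, Rational(1, 2)), Add(132, 69)) = Mul(Pow(2, Rational(1, 2)), 201) = Mul(201, Pow(2, Rational(1, 2)))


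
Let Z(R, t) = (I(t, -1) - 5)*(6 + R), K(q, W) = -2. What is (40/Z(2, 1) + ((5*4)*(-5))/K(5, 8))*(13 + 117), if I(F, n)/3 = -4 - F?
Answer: 12935/2 ≈ 6467.5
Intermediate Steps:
I(F, n) = -12 - 3*F (I(F, n) = 3*(-4 - F) = -12 - 3*F)
Z(R, t) = (-17 - 3*t)*(6 + R) (Z(R, t) = ((-12 - 3*t) - 5)*(6 + R) = (-17 - 3*t)*(6 + R))
(40/Z(2, 1) + ((5*4)*(-5))/K(5, 8))*(13 + 117) = (40/(-102 - 18*1 - 17*2 - 3*2*1) + ((5*4)*(-5))/(-2))*(13 + 117) = (40/(-102 - 18 - 34 - 6) + (20*(-5))*(-½))*130 = (40/(-160) - 100*(-½))*130 = (40*(-1/160) + 50)*130 = (-¼ + 50)*130 = (199/4)*130 = 12935/2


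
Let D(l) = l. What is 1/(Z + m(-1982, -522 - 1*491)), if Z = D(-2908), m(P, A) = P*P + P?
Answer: 1/3923434 ≈ 2.5488e-7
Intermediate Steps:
m(P, A) = P + P² (m(P, A) = P² + P = P + P²)
Z = -2908
1/(Z + m(-1982, -522 - 1*491)) = 1/(-2908 - 1982*(1 - 1982)) = 1/(-2908 - 1982*(-1981)) = 1/(-2908 + 3926342) = 1/3923434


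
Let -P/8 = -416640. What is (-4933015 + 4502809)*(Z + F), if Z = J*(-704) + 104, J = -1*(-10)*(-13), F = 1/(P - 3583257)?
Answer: -3286566263740774/83379 ≈ -3.9417e+10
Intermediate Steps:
P = 3333120 (P = -8*(-416640) = 3333120)
F = -1/250137 (F = 1/(3333120 - 3583257) = 1/(-250137) = -1/250137 ≈ -3.9978e-6)
J = -130 (J = 10*(-13) = -130)
Z = 91624 (Z = -130*(-704) + 104 = 91520 + 104 = 91624)
(-4933015 + 4502809)*(Z + F) = (-4933015 + 4502809)*(91624 - 1/250137) = -430206*22918552487/250137 = -3286566263740774/83379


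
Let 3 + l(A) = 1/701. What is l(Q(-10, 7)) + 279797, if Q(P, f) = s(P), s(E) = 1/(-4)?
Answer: 196135595/701 ≈ 2.7979e+5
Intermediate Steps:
s(E) = -¼
Q(P, f) = -¼
l(A) = -2102/701 (l(A) = -3 + 1/701 = -2102/701)
l(Q(-10, 7)) + 279797 = -2102/701 + 279797 = 196135595/701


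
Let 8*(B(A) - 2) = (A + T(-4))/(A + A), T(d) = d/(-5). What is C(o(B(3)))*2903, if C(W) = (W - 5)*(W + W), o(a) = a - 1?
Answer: -707516257/28800 ≈ -24567.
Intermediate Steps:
T(d) = -d/5 (T(d) = d*(-⅕) = -d/5)
B(A) = 2 + (⅘ + A)/(16*A) (B(A) = 2 + ((A - ⅕*(-4))/(A + A))/8 = 2 + ((A + ⅘)/((2*A)))/8 = 2 + ((⅘ + A)*(1/(2*A)))/8 = 2 + ((⅘ + A)/(2*A))/8 = 2 + (⅘ + A)/(16*A))
o(a) = -1 + a
C(W) = 2*W*(-5 + W) (C(W) = (-5 + W)*(2*W) = 2*W*(-5 + W))
C(o(B(3)))*2903 = (2*(-1 + (1/80)*(4 + 165*3)/3)*(-5 + (-1 + (1/80)*(4 + 165*3)/3)))*2903 = (2*(-1 + (1/80)*(⅓)*(4 + 495))*(-5 + (-1 + (1/80)*(⅓)*(4 + 495))))*2903 = (2*(-1 + (1/80)*(⅓)*499)*(-5 + (-1 + (1/80)*(⅓)*499)))*2903 = (2*(-1 + 499/240)*(-5 + (-1 + 499/240)))*2903 = (2*(259/240)*(-5 + 259/240))*2903 = (2*(259/240)*(-941/240))*2903 = -243719/28800*2903 = -707516257/28800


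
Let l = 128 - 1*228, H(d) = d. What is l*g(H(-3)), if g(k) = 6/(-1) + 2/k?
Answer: 2000/3 ≈ 666.67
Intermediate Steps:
l = -100 (l = 128 - 228 = -100)
g(k) = -6 + 2/k (g(k) = 6*(-1) + 2/k = -6 + 2/k)
l*g(H(-3)) = -100*(-6 + 2/(-3)) = -100*(-6 + 2*(-⅓)) = -100*(-6 - ⅔) = -100*(-20/3) = 2000/3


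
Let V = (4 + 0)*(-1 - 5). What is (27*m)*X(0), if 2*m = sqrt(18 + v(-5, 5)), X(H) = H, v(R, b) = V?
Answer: 0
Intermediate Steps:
V = -24 (V = 4*(-6) = -24)
v(R, b) = -24
m = I*sqrt(6)/2 (m = sqrt(18 - 24)/2 = sqrt(-6)/2 = (I*sqrt(6))/2 = I*sqrt(6)/2 ≈ 1.2247*I)
(27*m)*X(0) = (27*(I*sqrt(6)/2))*0 = (27*I*sqrt(6)/2)*0 = 0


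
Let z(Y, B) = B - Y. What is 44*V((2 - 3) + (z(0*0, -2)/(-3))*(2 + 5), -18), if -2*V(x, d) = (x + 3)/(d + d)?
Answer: 110/27 ≈ 4.0741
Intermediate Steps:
V(x, d) = -(3 + x)/(4*d) (V(x, d) = -(x + 3)/(2*(d + d)) = -(3 + x)/(2*(2*d)) = -(3 + x)*1/(2*d)/2 = -(3 + x)/(4*d))
44*V((2 - 3) + (z(0*0, -2)/(-3))*(2 + 5), -18) = 44*((¼)*(-3 - ((2 - 3) + ((-2 - 0*0)/(-3))*(2 + 5)))/(-18)) = 44*((¼)*(-1/18)*(-3 - (-1 + ((-2 - 1*0)*(-⅓))*7))) = 44*((¼)*(-1/18)*(-3 - (-1 + ((-2 + 0)*(-⅓))*7))) = 44*((¼)*(-1/18)*(-3 - (-1 - 2*(-⅓)*7))) = 44*((¼)*(-1/18)*(-3 - (-1 + (⅔)*7))) = 44*((¼)*(-1/18)*(-3 - (-1 + 14/3))) = 44*((¼)*(-1/18)*(-3 - 1*11/3)) = 44*((¼)*(-1/18)*(-3 - 11/3)) = 44*((¼)*(-1/18)*(-20/3)) = 44*(5/54) = 110/27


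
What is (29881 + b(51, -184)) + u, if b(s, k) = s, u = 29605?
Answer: 59537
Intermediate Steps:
(29881 + b(51, -184)) + u = (29881 + 51) + 29605 = 29932 + 29605 = 59537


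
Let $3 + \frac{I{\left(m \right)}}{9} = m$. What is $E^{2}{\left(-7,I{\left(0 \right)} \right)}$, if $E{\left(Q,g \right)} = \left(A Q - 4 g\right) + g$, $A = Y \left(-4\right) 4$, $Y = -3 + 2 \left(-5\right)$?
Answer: $1890625$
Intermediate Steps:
$Y = -13$ ($Y = -3 - 10 = -13$)
$I{\left(m \right)} = -27 + 9 m$
$A = 208$ ($A = \left(-13\right) \left(-4\right) 4 = 52 \cdot 4 = 208$)
$E{\left(Q,g \right)} = - 3 g + 208 Q$ ($E{\left(Q,g \right)} = \left(208 Q - 4 g\right) + g = \left(- 4 g + 208 Q\right) + g = - 3 g + 208 Q$)
$E^{2}{\left(-7,I{\left(0 \right)} \right)} = \left(- 3 \left(-27 + 9 \cdot 0\right) + 208 \left(-7\right)\right)^{2} = \left(- 3 \left(-27 + 0\right) - 1456\right)^{2} = \left(\left(-3\right) \left(-27\right) - 1456\right)^{2} = \left(81 - 1456\right)^{2} = \left(-1375\right)^{2} = 1890625$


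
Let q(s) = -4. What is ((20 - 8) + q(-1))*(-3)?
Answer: -24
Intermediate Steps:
((20 - 8) + q(-1))*(-3) = ((20 - 8) - 4)*(-3) = (12 - 4)*(-3) = 8*(-3) = -24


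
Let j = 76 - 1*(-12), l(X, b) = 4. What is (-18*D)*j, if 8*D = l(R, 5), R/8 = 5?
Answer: -792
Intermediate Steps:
R = 40 (R = 8*5 = 40)
j = 88 (j = 76 + 12 = 88)
D = ½ (D = (⅛)*4 = ½ ≈ 0.50000)
(-18*D)*j = -18*½*88 = -9*88 = -792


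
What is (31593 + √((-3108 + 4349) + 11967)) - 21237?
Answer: 10356 + 2*√3302 ≈ 10471.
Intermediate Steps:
(31593 + √((-3108 + 4349) + 11967)) - 21237 = (31593 + √(1241 + 11967)) - 21237 = (31593 + √13208) - 21237 = (31593 + 2*√3302) - 21237 = 10356 + 2*√3302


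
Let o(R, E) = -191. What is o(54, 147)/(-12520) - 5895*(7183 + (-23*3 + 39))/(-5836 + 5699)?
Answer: 527930052367/1715240 ≈ 3.0779e+5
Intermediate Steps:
o(54, 147)/(-12520) - 5895*(7183 + (-23*3 + 39))/(-5836 + 5699) = -191/(-12520) - 5895*(7183 + (-23*3 + 39))/(-5836 + 5699) = -191*(-1/12520) - 5895/((-137/(7183 + (-69 + 39)))) = 191/12520 - 5895/((-137/(7183 - 30))) = 191/12520 - 5895/((-137/7153)) = 191/12520 - 5895/((-137*1/7153)) = 191/12520 - 5895/(-137/7153) = 191/12520 - 5895*(-7153/137) = 191/12520 + 42166935/137 = 527930052367/1715240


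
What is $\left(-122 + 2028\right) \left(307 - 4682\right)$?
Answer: $-8338750$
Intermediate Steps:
$\left(-122 + 2028\right) \left(307 - 4682\right) = 1906 \left(-4375\right) = -8338750$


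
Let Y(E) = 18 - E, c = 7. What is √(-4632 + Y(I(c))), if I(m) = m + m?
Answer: 2*I*√1157 ≈ 68.029*I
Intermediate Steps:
I(m) = 2*m
√(-4632 + Y(I(c))) = √(-4632 + (18 - 2*7)) = √(-4632 + (18 - 1*14)) = √(-4632 + (18 - 14)) = √(-4632 + 4) = √(-4628) = 2*I*√1157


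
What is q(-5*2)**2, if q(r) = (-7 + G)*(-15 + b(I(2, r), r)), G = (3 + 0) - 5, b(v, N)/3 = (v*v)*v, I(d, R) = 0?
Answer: 18225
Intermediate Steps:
b(v, N) = 3*v**3 (b(v, N) = 3*((v*v)*v) = 3*(v**2*v) = 3*v**3)
G = -2 (G = 3 - 5 = -2)
q(r) = 135 (q(r) = (-7 - 2)*(-15 + 3*0**3) = -9*(-15 + 3*0) = -9*(-15 + 0) = -9*(-15) = 135)
q(-5*2)**2 = 135**2 = 18225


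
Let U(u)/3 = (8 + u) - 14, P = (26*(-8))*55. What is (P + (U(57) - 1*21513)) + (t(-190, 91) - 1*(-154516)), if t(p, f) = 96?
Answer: 121812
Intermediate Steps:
P = -11440 (P = -208*55 = -11440)
U(u) = -18 + 3*u (U(u) = 3*((8 + u) - 14) = 3*(-6 + u) = -18 + 3*u)
(P + (U(57) - 1*21513)) + (t(-190, 91) - 1*(-154516)) = (-11440 + ((-18 + 3*57) - 1*21513)) + (96 - 1*(-154516)) = (-11440 + ((-18 + 171) - 21513)) + (96 + 154516) = (-11440 + (153 - 21513)) + 154612 = (-11440 - 21360) + 154612 = -32800 + 154612 = 121812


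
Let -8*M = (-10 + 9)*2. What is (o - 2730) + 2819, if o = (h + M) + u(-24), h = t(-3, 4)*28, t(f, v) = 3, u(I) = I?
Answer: 597/4 ≈ 149.25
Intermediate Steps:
M = ¼ (M = -(-10 + 9)*2/8 = -(-1)*2/8 = -⅛*(-2) = ¼ ≈ 0.25000)
h = 84 (h = 3*28 = 84)
o = 241/4 (o = (84 + ¼) - 24 = 337/4 - 24 = 241/4 ≈ 60.250)
(o - 2730) + 2819 = (241/4 - 2730) + 2819 = -10679/4 + 2819 = 597/4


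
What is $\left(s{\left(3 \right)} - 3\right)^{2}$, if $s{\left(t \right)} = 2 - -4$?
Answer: $9$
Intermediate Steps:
$s{\left(t \right)} = 6$ ($s{\left(t \right)} = 2 + 4 = 6$)
$\left(s{\left(3 \right)} - 3\right)^{2} = \left(6 - 3\right)^{2} = 3^{2} = 9$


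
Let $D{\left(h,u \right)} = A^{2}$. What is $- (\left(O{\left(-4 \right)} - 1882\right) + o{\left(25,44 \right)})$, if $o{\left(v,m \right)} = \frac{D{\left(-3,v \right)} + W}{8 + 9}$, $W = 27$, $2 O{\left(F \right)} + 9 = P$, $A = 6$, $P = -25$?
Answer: $\frac{32220}{17} \approx 1895.3$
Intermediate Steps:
$O{\left(F \right)} = -17$ ($O{\left(F \right)} = - \frac{9}{2} + \frac{1}{2} \left(-25\right) = - \frac{9}{2} - \frac{25}{2} = -17$)
$D{\left(h,u \right)} = 36$ ($D{\left(h,u \right)} = 6^{2} = 36$)
$o{\left(v,m \right)} = \frac{63}{17}$ ($o{\left(v,m \right)} = \frac{36 + 27}{8 + 9} = \frac{63}{17}$)
$- (\left(O{\left(-4 \right)} - 1882\right) + o{\left(25,44 \right)}) = - (\left(-17 - 1882\right) + \frac{63}{17}) = - (-1899 + \frac{63}{17}) = \left(-1\right) \left(- \frac{32220}{17}\right) = \frac{32220}{17}$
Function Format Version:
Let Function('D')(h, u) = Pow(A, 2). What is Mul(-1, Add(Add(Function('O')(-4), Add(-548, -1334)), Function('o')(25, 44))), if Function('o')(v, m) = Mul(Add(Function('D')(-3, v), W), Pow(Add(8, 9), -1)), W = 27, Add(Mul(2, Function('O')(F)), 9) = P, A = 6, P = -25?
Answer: Rational(32220, 17) ≈ 1895.3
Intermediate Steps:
Function('O')(F) = -17 (Function('O')(F) = Add(Rational(-9, 2), Mul(Rational(1, 2), -25)) = Add(Rational(-9, 2), Rational(-25, 2)) = -17)
Function('D')(h, u) = 36 (Function('D')(h, u) = Pow(6, 2) = 36)
Function('o')(v, m) = Rational(63, 17) (Function('o')(v, m) = Mul(Add(36, 27), Pow(Add(8, 9), -1)) = Mul(63, Pow(17, -1)) = Mul(63, Rational(1, 17)) = Rational(63, 17))
Mul(-1, Add(Add(Function('O')(-4), Add(-548, -1334)), Function('o')(25, 44))) = Mul(-1, Add(Add(-17, Add(-548, -1334)), Rational(63, 17))) = Mul(-1, Add(Add(-17, -1882), Rational(63, 17))) = Mul(-1, Add(-1899, Rational(63, 17))) = Mul(-1, Rational(-32220, 17)) = Rational(32220, 17)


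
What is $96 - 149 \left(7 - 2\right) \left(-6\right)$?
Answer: $4566$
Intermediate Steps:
$96 - 149 \left(7 - 2\right) \left(-6\right) = 96 - 149 \cdot 5 \left(-6\right) = 96 - -4470 = 96 + 4470 = 4566$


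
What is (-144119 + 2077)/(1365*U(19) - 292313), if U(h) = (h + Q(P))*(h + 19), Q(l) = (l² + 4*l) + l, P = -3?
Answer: -142042/381997 ≈ -0.37184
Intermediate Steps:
Q(l) = l² + 5*l
U(h) = (-6 + h)*(19 + h) (U(h) = (h - 3*(5 - 3))*(h + 19) = (h - 3*2)*(19 + h) = (h - 6)*(19 + h) = (-6 + h)*(19 + h))
(-144119 + 2077)/(1365*U(19) - 292313) = (-144119 + 2077)/(1365*(-114 + 19² + 13*19) - 292313) = -142042/(1365*(-114 + 361 + 247) - 292313) = -142042/(1365*494 - 292313) = -142042/(674310 - 292313) = -142042/381997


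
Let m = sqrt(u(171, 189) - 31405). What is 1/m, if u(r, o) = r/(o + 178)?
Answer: -I*sqrt(1057461322)/5762732 ≈ -0.0056429*I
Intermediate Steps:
u(r, o) = r/(178 + o)
m = 2*I*sqrt(1057461322)/367 (m = sqrt(171/(178 + 189) - 31405) = sqrt(171/367 - 31405) = sqrt(-11525464/367) = 2*I*sqrt(1057461322)/367 ≈ 177.21*I)
1/m = 1/(2*I*sqrt(1057461322)/367) = -I*sqrt(1057461322)/5762732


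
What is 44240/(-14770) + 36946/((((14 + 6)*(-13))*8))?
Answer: -350391/16880 ≈ -20.758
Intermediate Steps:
44240/(-14770) + 36946/((((14 + 6)*(-13))*8)) = 44240*(-1/14770) + 36946/(((20*(-13))*8)) = -632/211 + 36946/((-260*8)) = -632/211 + 36946/(-2080) = -632/211 + 36946*(-1/2080) = -632/211 - 1421/80 = -350391/16880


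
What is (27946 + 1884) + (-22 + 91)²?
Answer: 34591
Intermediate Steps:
(27946 + 1884) + (-22 + 91)² = 29830 + 69² = 29830 + 4761 = 34591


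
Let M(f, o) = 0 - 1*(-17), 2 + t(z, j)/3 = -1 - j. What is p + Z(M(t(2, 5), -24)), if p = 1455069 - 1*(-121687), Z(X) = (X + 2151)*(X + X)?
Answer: 1650468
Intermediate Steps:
t(z, j) = -9 - 3*j (t(z, j) = -6 + 3*(-1 - j) = -6 + (-3 - 3*j) = -9 - 3*j)
M(f, o) = 17 (M(f, o) = 0 + 17 = 17)
Z(X) = 2*X*(2151 + X) (Z(X) = (2151 + X)*(2*X) = 2*X*(2151 + X))
p = 1576756 (p = 1455069 + 121687 = 1576756)
p + Z(M(t(2, 5), -24)) = 1576756 + 2*17*(2151 + 17) = 1576756 + 2*17*2168 = 1576756 + 73712 = 1650468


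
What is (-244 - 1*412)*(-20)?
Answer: 13120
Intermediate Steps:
(-244 - 1*412)*(-20) = (-244 - 412)*(-20) = -656*(-20) = 13120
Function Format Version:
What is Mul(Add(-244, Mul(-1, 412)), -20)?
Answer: 13120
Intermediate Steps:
Mul(Add(-244, Mul(-1, 412)), -20) = Mul(Add(-244, -412), -20) = Mul(-656, -20) = 13120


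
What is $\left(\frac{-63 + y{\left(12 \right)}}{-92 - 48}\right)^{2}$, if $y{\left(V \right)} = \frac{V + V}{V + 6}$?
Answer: $\frac{1369}{7056} \approx 0.19402$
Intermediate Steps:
$y{\left(V \right)} = \frac{2 V}{6 + V}$
$\left(\frac{-63 + y{\left(12 \right)}}{-92 - 48}\right)^{2} = \left(\frac{-63 + 2 \cdot 12 \frac{1}{6 + 12}}{-92 - 48}\right)^{2} = \left(\frac{-63 + 2 \cdot 12 \cdot \frac{1}{18}}{-140}\right)^{2} = \left(\left(-63 + 2 \cdot 12 \cdot \frac{1}{18}\right) \left(- \frac{1}{140}\right)\right)^{2} = \left(\left(-63 + \frac{4}{3}\right) \left(- \frac{1}{140}\right)\right)^{2} = \left(\left(- \frac{185}{3}\right) \left(- \frac{1}{140}\right)\right)^{2} = \left(\frac{37}{84}\right)^{2} = \frac{1369}{7056}$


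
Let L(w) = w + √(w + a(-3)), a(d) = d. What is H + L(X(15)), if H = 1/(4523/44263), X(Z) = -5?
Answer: 21648/4523 + 2*I*√2 ≈ 4.7862 + 2.8284*I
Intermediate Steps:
L(w) = w + √(-3 + w) (L(w) = w + √(w - 3) = w + √(-3 + w))
H = 44263/4523 (H = 1/(4523*(1/44263)) = 1/(4523/44263) = 44263/4523 ≈ 9.7862)
H + L(X(15)) = 44263/4523 + (-5 + √(-3 - 5)) = 44263/4523 + (-5 + √(-8)) = 44263/4523 + (-5 + 2*I*√2) = 21648/4523 + 2*I*√2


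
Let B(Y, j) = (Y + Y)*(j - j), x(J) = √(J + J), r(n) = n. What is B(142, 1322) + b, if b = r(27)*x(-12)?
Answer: 54*I*√6 ≈ 132.27*I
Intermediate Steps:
x(J) = √2*√J (x(J) = √(2*J) = √2*√J)
B(Y, j) = 0 (B(Y, j) = (2*Y)*0 = 0)
b = 54*I*√6 (b = 27*(√2*√(-12)) = 27*(√2*(2*I*√3)) = 27*(2*I*√6) = 54*I*√6 ≈ 132.27*I)
B(142, 1322) + b = 0 + 54*I*√6 = 54*I*√6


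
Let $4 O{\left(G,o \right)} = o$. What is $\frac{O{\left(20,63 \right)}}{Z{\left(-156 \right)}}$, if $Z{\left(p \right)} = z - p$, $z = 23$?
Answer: $\frac{63}{716} \approx 0.087989$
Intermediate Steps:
$Z{\left(p \right)} = 23 - p$
$O{\left(G,o \right)} = \frac{o}{4}$
$\frac{O{\left(20,63 \right)}}{Z{\left(-156 \right)}} = \frac{\frac{1}{4} \cdot 63}{23 - -156} = \frac{63}{4 \left(23 + 156\right)} = \frac{63}{4 \cdot 179} = \frac{63}{4} \cdot \frac{1}{179} = \frac{63}{716}$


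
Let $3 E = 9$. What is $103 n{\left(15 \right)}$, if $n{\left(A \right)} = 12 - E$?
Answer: $927$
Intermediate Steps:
$E = 3$ ($E = \frac{1}{3} \cdot 9 = 3$)
$n{\left(A \right)} = 9$ ($n{\left(A \right)} = 12 - 3 = 9$)
$103 n{\left(15 \right)} = 103 \cdot 9 = 927$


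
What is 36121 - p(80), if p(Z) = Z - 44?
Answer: 36085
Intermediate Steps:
p(Z) = -44 + Z
36121 - p(80) = 36121 - (-44 + 80) = 36121 - 1*36 = 36121 - 36 = 36085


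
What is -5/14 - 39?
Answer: -551/14 ≈ -39.357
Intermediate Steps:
-5/14 - 39 = -551/14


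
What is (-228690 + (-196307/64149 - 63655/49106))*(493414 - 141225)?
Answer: -253720573932025947433/3150100794 ≈ -8.0544e+10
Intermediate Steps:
(-228690 + (-196307/64149 - 63655/49106))*(493414 - 141225) = (-228690 + (-196307*1/64149 - 63655*1/49106))*352189 = (-228690 + (-196307/64149 - 63655/49106))*352189 = (-228690 - 13723256137/3150100794)*352189 = -720410273835997/3150100794*352189 = -253720573932025947433/3150100794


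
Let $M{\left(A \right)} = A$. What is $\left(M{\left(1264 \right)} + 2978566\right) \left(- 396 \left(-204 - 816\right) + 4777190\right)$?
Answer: $15438827011300$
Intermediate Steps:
$\left(M{\left(1264 \right)} + 2978566\right) \left(- 396 \left(-204 - 816\right) + 4777190\right) = \left(1264 + 2978566\right) \left(- 396 \left(-204 - 816\right) + 4777190\right) = 2979830 \left(- 396 \left(-204 - 816\right) + 4777190\right) = 2979830 \left(\left(-396\right) \left(-1020\right) + 4777190\right) = 2979830 \left(403920 + 4777190\right) = 2979830 \cdot 5181110 = 15438827011300$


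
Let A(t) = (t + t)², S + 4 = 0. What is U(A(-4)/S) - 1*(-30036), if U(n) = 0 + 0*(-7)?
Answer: 30036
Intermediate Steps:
S = -4 (S = -4 + 0 = -4)
A(t) = 4*t² (A(t) = (2*t)² = 4*t²)
U(n) = 0 (U(n) = 0 + 0 = 0)
U(A(-4)/S) - 1*(-30036) = 0 - 1*(-30036) = 0 + 30036 = 30036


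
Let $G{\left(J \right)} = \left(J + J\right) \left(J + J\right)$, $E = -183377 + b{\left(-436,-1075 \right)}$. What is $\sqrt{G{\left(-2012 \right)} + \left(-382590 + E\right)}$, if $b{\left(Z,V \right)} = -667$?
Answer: $\sqrt{15625942} \approx 3953.0$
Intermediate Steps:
$E = -184044$ ($E = -183377 - 667 = -184044$)
$G{\left(J \right)} = 4 J^{2}$ ($G{\left(J \right)} = 2 J 2 J = 4 J^{2}$)
$\sqrt{G{\left(-2012 \right)} + \left(-382590 + E\right)} = \sqrt{4 \left(-2012\right)^{2} - 566634} = \sqrt{4 \cdot 4048144 - 566634} = \sqrt{16192576 - 566634} = \sqrt{15625942}$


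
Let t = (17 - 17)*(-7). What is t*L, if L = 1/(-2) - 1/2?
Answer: 0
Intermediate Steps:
L = -1 (L = 1*(-½) - 1*½ = -½ - ½ = -1)
t = 0 (t = 0*(-7) = 0)
t*L = 0*(-1) = 0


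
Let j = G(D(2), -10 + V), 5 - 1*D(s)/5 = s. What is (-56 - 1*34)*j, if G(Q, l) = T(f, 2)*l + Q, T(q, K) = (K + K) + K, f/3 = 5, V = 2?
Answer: 2970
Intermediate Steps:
f = 15 (f = 3*5 = 15)
T(q, K) = 3*K (T(q, K) = 2*K + K = 3*K)
D(s) = 25 - 5*s
G(Q, l) = Q + 6*l (G(Q, l) = (3*2)*l + Q = 6*l + Q = Q + 6*l)
j = -33 (j = (25 - 5*2) + 6*(-10 + 2) = (25 - 10) + 6*(-8) = 15 - 48 = -33)
(-56 - 1*34)*j = (-56 - 1*34)*(-33) = (-56 - 34)*(-33) = -90*(-33) = 2970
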